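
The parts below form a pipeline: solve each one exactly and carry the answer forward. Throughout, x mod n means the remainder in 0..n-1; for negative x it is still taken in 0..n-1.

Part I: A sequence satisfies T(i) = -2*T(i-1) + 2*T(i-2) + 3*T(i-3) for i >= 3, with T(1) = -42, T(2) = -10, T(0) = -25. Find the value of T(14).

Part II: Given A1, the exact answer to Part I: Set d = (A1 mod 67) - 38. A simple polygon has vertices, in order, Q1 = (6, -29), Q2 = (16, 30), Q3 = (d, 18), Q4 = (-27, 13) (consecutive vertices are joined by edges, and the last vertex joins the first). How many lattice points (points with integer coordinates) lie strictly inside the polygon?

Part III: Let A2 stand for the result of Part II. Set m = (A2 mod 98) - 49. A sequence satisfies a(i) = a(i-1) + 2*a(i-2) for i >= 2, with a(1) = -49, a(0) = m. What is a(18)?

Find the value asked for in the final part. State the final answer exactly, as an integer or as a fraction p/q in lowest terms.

-6640983

Part I: T(3) = -2*(-10) + 2*(-42) + 3*(-25) = -139; iterating: T(3)=-139, T(4)=132, T(5)=-572, T(6)=991, T(7)=-2730, T(8)=5726, T(9)=-13939, T(10)=31140, T(11)=-72980, T(12)=166423, T(13)=-385386, T(14)=884678; answer 884678
Part II: A1 = 884678; d = -28; cross terms: (6*30 - 16*-29)=644, (16*18 - -28*30)=1128, (-28*13 - -27*18)=122, (-27*-29 - 6*13)=705; twice the area = |2599| = 2599; area = 2599/2; boundary points = 1 + 4 + 1 + 3 = 9; strictly interior points = area - boundary/2 + 1 = 1296; answer 1296
Part III: A2 = 1296; m = -27; a(2) = 1*(-49) + 2*(-27) = -103; iterating: a(2)=-103, a(3)=-201, a(4)=-407, a(5)=-809, a(6)=-1623, a(7)=-3241, a(8)=-6487, a(9)=-12969, a(10)=-25943, a(11)=-51881, a(12)=-103767, a(13)=-207529, a(14)=-415063, a(15)=-830121, a(16)=-1660247, a(17)=-3320489, a(18)=-6640983; answer -6640983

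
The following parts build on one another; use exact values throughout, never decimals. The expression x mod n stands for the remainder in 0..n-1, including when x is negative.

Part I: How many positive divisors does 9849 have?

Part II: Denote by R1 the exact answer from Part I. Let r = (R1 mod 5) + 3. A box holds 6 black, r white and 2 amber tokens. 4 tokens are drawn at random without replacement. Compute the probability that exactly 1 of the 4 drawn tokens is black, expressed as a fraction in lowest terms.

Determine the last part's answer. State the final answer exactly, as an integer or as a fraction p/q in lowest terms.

Part I: 9849 = 3 * 7^2 * 67; number of divisors = (1+1) * (2+1) * (1+1) = 12; answer 12
Part II: R1 = 12; r = 5; total draws C(13,4) = 715; favorable C(6,1)*C(7,3) = 210; P = 42/143; answer 42/143

42/143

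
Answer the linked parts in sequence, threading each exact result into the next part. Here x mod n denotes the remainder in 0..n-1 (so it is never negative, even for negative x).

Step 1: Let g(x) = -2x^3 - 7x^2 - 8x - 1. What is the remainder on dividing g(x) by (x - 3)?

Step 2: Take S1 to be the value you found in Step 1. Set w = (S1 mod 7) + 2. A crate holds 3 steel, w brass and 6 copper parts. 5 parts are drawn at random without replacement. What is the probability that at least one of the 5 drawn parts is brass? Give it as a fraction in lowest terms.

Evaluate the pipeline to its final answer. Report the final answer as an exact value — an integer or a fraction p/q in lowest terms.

101/104

Step 1: remainder = value at the root: -2*(3)^3 - 7*(3)^2 - 8*(3)^1 - 1 = (-54) + (-63) + (-24) + (-1) = -142; answer -142
Step 2: S1 = -142; w = 7; total draws C(16,5) = 4368; complement C(9,5) = 126; favorable 4368 - 126 = 4242; P = 101/104; answer 101/104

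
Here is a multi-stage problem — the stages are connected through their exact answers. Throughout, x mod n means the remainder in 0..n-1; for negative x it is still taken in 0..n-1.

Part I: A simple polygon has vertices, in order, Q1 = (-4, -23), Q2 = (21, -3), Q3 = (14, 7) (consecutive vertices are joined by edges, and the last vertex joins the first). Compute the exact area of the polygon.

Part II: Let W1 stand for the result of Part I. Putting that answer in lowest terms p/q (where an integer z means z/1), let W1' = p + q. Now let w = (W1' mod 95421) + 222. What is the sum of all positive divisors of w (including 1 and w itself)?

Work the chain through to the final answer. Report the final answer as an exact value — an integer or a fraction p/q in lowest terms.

Part I: cross terms: (-4*-3 - 21*-23)=495, (21*7 - 14*-3)=189, (14*-23 - -4*7)=-294; twice the area = |390| = 390; area = 195; answer 195
Part II: W1 = 195; threaded value p + q = 196; w = 418; 418 = 2 * 11 * 19; sigma = (1 + 2) * (1 + 11) * (1 + 19) = 3 * 12 * 20 = 720; answer 720

720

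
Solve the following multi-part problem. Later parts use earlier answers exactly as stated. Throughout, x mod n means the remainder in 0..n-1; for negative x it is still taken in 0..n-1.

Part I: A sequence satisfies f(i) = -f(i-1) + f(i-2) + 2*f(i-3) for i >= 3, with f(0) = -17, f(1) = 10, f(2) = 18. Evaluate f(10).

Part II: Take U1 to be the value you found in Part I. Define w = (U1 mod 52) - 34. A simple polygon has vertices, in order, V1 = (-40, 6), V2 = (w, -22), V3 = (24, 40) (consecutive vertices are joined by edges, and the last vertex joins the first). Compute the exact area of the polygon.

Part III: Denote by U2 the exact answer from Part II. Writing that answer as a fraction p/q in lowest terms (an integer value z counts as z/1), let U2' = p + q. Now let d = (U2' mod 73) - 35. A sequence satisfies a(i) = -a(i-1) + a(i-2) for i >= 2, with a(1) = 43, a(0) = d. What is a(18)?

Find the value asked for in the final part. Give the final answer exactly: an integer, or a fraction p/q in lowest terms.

-143052

Part I: f(3) = -1*(18) + 1*(10) + 2*(-17) = -42; iterating: f(3)=-42, f(4)=80, f(5)=-86, f(6)=82, f(7)=-8, f(8)=-82, f(9)=238, f(10)=-336; answer -336
Part II: U1 = -336; w = -6; cross terms: (-40*-22 - -6*6)=916, (-6*40 - 24*-22)=288, (24*6 - -40*40)=1744; twice the area = |2948| = 2948; area = 1474; answer 1474
Part III: U2 = 1474; threaded value p + q = 1475; d = -20; a(2) = -1*(43) + 1*(-20) = -63; iterating: a(2)=-63, a(3)=106, a(4)=-169, a(5)=275, a(6)=-444, a(7)=719, a(8)=-1163, a(9)=1882, a(10)=-3045, a(11)=4927, a(12)=-7972, a(13)=12899, a(14)=-20871, a(15)=33770, a(16)=-54641, a(17)=88411, a(18)=-143052; answer -143052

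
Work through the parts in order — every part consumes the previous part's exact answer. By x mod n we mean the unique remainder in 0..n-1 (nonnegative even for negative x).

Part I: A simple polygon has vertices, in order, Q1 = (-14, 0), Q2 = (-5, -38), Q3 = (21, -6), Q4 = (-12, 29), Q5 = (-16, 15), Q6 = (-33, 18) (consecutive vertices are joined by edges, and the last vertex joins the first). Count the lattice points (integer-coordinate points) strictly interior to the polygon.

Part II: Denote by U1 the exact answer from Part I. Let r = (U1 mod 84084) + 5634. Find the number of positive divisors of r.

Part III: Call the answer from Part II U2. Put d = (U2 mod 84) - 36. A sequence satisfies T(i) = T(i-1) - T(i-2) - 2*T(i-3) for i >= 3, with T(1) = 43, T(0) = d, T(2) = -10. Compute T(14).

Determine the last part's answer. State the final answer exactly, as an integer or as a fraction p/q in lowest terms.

5426

Part I: cross terms: (-14*-38 - -5*0)=532, (-5*-6 - 21*-38)=828, (21*29 - -12*-6)=537, (-12*15 - -16*29)=284, (-16*18 - -33*15)=207, (-33*0 - -14*18)=252; twice the area = |2640| = 2640; area = 1320; boundary points = 1 + 2 + 1 + 2 + 1 + 1 = 8; strictly interior points = area - boundary/2 + 1 = 1317; answer 1317
Part II: U1 = 1317; r = 6951; 6951 = 3 * 7 * 331; number of divisors = (1+1) * (1+1) * (1+1) = 8; answer 8
Part III: U2 = 8; d = -28; T(3) = 1*(-10) - 1*(43) - 2*(-28) = 3; iterating: T(3)=3, T(4)=-73, T(5)=-56, T(6)=11, T(7)=213, T(8)=314, T(9)=79, T(10)=-661, T(11)=-1368, T(12)=-865, T(13)=1825, T(14)=5426; answer 5426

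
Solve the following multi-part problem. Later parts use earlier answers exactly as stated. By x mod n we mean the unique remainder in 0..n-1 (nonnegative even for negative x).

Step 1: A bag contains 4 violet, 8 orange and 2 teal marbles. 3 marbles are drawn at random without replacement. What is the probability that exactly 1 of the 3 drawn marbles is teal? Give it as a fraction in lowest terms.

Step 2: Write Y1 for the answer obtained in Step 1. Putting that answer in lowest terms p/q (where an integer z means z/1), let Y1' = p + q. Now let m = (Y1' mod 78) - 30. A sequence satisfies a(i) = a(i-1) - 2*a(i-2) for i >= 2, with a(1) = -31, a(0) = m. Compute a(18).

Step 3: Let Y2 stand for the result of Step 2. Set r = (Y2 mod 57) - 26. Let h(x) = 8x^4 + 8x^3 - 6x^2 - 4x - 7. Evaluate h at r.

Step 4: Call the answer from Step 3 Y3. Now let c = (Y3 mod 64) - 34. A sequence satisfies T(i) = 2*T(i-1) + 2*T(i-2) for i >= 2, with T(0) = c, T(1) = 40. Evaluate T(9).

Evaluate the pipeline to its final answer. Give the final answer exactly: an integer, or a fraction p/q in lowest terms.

139136

Step 1: total draws C(14,3) = 364; favorable C(2,1)*C(12,2) = 132; P = 33/91; answer 33/91
Step 2: Y1 = 33/91; threaded value p + q = 124; m = 16; a(2) = 1*(-31) - 2*(16) = -63; iterating: a(2)=-63, a(3)=-1, a(4)=125, a(5)=127, a(6)=-123, a(7)=-377, a(8)=-131, a(9)=623, a(10)=885, a(11)=-361, a(12)=-2131, a(13)=-1409, a(14)=2853, a(15)=5671, a(16)=-35, a(17)=-11377, a(18)=-11307; answer -11307
Step 3: Y2 = -11307; r = 10; 8*(10)^4 + 8*(10)^3 - 6*(10)^2 - 4*(10)^1 - 7 = (80000) + (8000) + (-600) + (-40) + (-7) = 87353; answer 87353
Step 4: Y3 = 87353; c = 23; T(2) = 2*(40) + 2*(23) = 126; iterating: T(2)=126, T(3)=332, T(4)=916, T(5)=2496, T(6)=6824, T(7)=18640, T(8)=50928, T(9)=139136; answer 139136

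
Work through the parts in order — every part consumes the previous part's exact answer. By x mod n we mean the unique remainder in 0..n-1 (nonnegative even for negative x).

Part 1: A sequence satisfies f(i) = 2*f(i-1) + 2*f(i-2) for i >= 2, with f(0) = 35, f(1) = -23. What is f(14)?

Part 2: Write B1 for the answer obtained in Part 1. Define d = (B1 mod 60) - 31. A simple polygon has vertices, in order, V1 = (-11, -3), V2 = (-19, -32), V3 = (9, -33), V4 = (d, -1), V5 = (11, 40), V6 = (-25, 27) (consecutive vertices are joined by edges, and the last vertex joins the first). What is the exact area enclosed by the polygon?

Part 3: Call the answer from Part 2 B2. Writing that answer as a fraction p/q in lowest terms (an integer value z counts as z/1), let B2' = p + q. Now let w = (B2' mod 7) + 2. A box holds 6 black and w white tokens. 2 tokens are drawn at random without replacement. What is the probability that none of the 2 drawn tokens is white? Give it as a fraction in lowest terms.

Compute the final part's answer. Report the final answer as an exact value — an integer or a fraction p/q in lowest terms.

Part 1: f(2) = 2*(-23) + 2*(35) = 24; iterating: f(2)=24, f(3)=2, f(4)=52, f(5)=108, f(6)=320, f(7)=856, f(8)=2352, f(9)=6416, f(10)=17536, f(11)=47904, f(12)=130880, f(13)=357568, f(14)=976896; answer 976896
Part 2: B1 = 976896; d = 5; cross terms: (-11*-32 - -19*-3)=295, (-19*-33 - 9*-32)=915, (9*-1 - 5*-33)=156, (5*40 - 11*-1)=211, (11*27 - -25*40)=1297, (-25*-3 - -11*27)=372; twice the area = |3246| = 3246; area = 1623; answer 1623
Part 3: B2 = 1623; threaded value p + q = 1624; w = 2; total draws C(8,2) = 28; favorable C(6,2) = 15; P = 15/28; answer 15/28

15/28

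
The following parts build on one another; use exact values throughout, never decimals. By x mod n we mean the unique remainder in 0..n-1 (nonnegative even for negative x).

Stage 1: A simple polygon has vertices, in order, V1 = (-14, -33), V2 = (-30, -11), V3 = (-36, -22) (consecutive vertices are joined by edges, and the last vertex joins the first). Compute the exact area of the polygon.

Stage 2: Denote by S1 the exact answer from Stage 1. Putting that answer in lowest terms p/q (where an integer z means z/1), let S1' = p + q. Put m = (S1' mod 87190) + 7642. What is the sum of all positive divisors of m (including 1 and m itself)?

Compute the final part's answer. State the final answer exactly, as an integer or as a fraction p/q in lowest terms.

Stage 1: cross terms: (-14*-11 - -30*-33)=-836, (-30*-22 - -36*-11)=264, (-36*-33 - -14*-22)=880; twice the area = |308| = 308; area = 154; answer 154
Stage 2: S1 = 154; threaded value p + q = 155; m = 7797; 7797 = 3 * 23 * 113; sigma = (1 + 3) * (1 + 23) * (1 + 113) = 4 * 24 * 114 = 10944; answer 10944

10944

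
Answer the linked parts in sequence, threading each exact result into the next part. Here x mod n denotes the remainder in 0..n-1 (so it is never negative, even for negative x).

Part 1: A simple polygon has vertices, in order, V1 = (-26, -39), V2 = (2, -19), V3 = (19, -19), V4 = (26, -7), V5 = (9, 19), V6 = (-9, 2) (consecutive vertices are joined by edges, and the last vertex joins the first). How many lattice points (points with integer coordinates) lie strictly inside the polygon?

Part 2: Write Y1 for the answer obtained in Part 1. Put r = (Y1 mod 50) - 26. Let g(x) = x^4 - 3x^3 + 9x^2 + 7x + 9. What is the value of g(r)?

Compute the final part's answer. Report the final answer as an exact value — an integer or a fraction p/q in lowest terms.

42639

Part 1: cross terms: (-26*-19 - 2*-39)=572, (2*-19 - 19*-19)=323, (19*-7 - 26*-19)=361, (26*19 - 9*-7)=557, (9*2 - -9*19)=189, (-9*-39 - -26*2)=403; twice the area = |2405| = 2405; area = 2405/2; boundary points = 4 + 17 + 1 + 1 + 1 + 1 = 25; strictly interior points = area - boundary/2 + 1 = 1191; answer 1191
Part 2: Y1 = 1191; r = 15; 1*(15)^4 - 3*(15)^3 + 9*(15)^2 + 7*(15)^1 + 9 = (50625) + (-10125) + (2025) + (105) + (9) = 42639; answer 42639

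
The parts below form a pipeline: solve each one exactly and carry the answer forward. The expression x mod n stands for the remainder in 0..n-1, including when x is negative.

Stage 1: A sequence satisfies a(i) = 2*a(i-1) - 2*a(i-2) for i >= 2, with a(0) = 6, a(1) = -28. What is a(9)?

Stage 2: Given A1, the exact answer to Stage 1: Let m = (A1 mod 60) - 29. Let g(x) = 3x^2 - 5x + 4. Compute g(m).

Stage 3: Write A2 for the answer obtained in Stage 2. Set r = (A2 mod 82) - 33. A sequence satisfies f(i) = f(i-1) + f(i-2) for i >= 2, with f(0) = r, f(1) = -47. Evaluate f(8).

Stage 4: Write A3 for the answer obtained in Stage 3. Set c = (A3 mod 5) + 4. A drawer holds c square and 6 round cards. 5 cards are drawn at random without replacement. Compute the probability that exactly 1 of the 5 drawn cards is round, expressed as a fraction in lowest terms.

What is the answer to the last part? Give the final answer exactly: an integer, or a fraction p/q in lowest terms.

5/44

Stage 1: a(2) = 2*(-28) - 2*(6) = -68; iterating: a(2)=-68, a(3)=-80, a(4)=-24, a(5)=112, a(6)=272, a(7)=320, a(8)=96, a(9)=-448; answer -448
Stage 2: A1 = -448; m = 3; 3*(3)^2 - 5*(3)^1 + 4 = (27) + (-15) + (4) = 16; answer 16
Stage 3: A2 = 16; r = -17; f(2) = 1*(-47) + 1*(-17) = -64; iterating: f(2)=-64, f(3)=-111, f(4)=-175, f(5)=-286, f(6)=-461, f(7)=-747, f(8)=-1208; answer -1208
Stage 4: A3 = -1208; c = 6; total draws C(12,5) = 792; favorable C(6,1)*C(6,4) = 90; P = 5/44; answer 5/44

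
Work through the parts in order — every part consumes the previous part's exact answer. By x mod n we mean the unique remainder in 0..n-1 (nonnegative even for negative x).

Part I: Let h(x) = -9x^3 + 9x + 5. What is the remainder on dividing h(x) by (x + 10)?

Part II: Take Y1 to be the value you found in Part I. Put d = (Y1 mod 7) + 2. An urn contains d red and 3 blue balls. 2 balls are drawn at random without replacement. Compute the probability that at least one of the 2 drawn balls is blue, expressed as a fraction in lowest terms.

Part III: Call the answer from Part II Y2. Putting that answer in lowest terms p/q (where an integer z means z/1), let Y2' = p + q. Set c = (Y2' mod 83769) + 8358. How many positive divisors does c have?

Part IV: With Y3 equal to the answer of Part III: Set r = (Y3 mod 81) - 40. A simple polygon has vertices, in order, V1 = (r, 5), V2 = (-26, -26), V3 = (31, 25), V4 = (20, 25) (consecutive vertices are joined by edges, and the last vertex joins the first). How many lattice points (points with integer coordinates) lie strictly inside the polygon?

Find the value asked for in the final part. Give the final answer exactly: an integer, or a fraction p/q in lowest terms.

1292

Part I: remainder = value at the root: -9*(-10)^3 + 9*(-10)^1 + 5 = (9000) + (-90) + (5) = 8915; answer 8915
Part II: Y1 = 8915; d = 6; total draws C(9,2) = 36; complement C(6,2) = 15; favorable 36 - 15 = 21; P = 7/12; answer 7/12
Part III: Y2 = 7/12; threaded value p + q = 19; c = 8377; 8377 is prime, so its only divisors are 1 and 8377; count = 2; answer 2
Part IV: Y3 = 2; r = -38; cross terms: (-38*-26 - -26*5)=1118, (-26*25 - 31*-26)=156, (31*25 - 20*25)=275, (20*5 - -38*25)=1050; twice the area = |2599| = 2599; area = 2599/2; boundary points = 1 + 3 + 11 + 2 = 17; strictly interior points = area - boundary/2 + 1 = 1292; answer 1292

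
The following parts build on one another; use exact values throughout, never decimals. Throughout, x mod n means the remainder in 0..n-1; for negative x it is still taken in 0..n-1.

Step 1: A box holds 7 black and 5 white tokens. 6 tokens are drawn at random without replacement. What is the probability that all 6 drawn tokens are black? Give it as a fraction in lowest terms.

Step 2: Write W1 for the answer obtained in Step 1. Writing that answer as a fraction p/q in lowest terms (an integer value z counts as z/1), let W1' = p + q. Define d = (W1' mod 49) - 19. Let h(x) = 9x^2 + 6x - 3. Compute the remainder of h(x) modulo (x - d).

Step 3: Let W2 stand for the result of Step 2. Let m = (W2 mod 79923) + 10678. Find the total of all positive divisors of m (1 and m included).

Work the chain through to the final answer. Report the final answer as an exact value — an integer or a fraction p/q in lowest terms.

16244

Step 1: total draws C(12,6) = 924; favorable C(7,6) = 7; P = 1/132; answer 1/132
Step 2: W1 = 1/132; threaded value p + q = 133; d = 16; remainder = value at the root: 9*(16)^2 + 6*(16)^1 - 3 = (2304) + (96) + (-3) = 2397; answer 2397
Step 3: W2 = 2397; m = 13075; 13075 = 5^2 * 523; sigma = (1 + 5 + 25) * (1 + 523) = 31 * 524 = 16244; answer 16244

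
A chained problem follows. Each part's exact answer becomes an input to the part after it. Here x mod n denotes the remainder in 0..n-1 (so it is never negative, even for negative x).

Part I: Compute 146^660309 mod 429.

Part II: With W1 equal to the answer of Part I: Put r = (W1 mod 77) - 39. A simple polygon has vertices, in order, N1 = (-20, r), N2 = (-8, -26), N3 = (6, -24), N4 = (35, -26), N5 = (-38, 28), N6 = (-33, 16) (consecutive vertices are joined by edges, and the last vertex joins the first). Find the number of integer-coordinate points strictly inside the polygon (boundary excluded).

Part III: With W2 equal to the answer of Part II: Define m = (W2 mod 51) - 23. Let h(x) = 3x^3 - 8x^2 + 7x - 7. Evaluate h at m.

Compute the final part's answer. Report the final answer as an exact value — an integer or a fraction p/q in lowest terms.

-8041

Part I: squarings mod 429: 146^1=146, 146^2=295, 146^4=367, 146^8=412, 146^16=289, 146^32=295, 146^64=367, 146^128=412, 146^256=289, 146^512=295, 146^1024=367, 146^2048=412, 146^4096=289, 146^8192=295, 146^16384=367, 146^32768=412, 146^65536=289, 146^131072=295, 146^262144=367, 146^524288=412; 146^660309 = 146^1 * 146^4 * 146^16 * 146^64 * 146^256 * 146^512 * 146^4096 * 146^131072 * 146^524288 = 92 (mod 429); answer 92
Part II: W1 = 92; r = -24; cross terms: (-20*-26 - -8*-24)=328, (-8*-24 - 6*-26)=348, (6*-26 - 35*-24)=684, (35*28 - -38*-26)=-8, (-38*16 - -33*28)=316, (-33*-24 - -20*16)=1112; twice the area = |2780| = 2780; area = 1390; boundary points = 2 + 2 + 1 + 1 + 1 + 1 = 8; strictly interior points = area - boundary/2 + 1 = 1387; answer 1387
Part III: W2 = 1387; m = -13; 3*(-13)^3 - 8*(-13)^2 + 7*(-13)^1 - 7 = (-6591) + (-1352) + (-91) + (-7) = -8041; answer -8041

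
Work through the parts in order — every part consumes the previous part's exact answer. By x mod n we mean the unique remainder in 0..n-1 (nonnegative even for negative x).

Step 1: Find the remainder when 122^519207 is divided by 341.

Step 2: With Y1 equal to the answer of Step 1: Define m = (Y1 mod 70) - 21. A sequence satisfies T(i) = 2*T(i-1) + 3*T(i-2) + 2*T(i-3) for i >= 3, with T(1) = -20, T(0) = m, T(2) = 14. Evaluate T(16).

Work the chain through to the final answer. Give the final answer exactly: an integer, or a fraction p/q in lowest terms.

-69237398

Step 1: squarings mod 341: 122^1=122, 122^2=221, 122^4=78, 122^8=287, 122^16=188, 122^32=221, 122^64=78, 122^128=287, 122^256=188, 122^512=221, 122^1024=78, 122^2048=287, 122^4096=188, 122^8192=221, 122^16384=78, 122^32768=287, 122^65536=188, 122^131072=221, 122^262144=78; 122^519207 = 122^1 * 122^2 * 122^4 * 122^32 * 122^1024 * 122^2048 * 122^8192 * 122^16384 * 122^32768 * 122^65536 * 122^131072 * 122^262144 = 89 (mod 341); answer 89
Step 2: Y1 = 89; m = -2; T(3) = 2*(14) + 3*(-20) + 2*(-2) = -36; iterating: T(3)=-36, T(4)=-70, T(5)=-220, T(6)=-722, T(7)=-2244, T(8)=-7094, T(9)=-22364, T(10)=-70498, T(11)=-222276, T(12)=-700774, T(13)=-2209372, T(14)=-6965618, T(15)=-21960900, T(16)=-69237398; answer -69237398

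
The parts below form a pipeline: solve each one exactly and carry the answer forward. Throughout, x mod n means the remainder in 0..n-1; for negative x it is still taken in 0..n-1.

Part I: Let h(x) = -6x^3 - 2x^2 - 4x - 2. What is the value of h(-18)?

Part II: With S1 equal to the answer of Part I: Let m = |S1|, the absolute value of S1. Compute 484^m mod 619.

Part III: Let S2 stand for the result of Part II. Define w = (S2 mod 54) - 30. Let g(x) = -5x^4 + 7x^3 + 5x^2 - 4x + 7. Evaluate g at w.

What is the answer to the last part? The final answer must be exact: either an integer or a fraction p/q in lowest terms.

-1625

Part I: -6*(-18)^3 - 2*(-18)^2 - 4*(-18)^1 - 2 = (34992) + (-648) + (72) + (-2) = 34414; answer 34414
Part II: S1 = 34414; m = 34414; squarings mod 619: 484^1=484, 484^2=274, 484^4=177, 484^8=379, 484^16=33, 484^32=470, 484^64=536, 484^128=80, 484^256=210, 484^512=151, 484^1024=517, 484^2048=500, 484^4096=543, 484^8192=205, 484^16384=552, 484^32768=156; 484^34414 = 484^2 * 484^4 * 484^8 * 484^32 * 484^64 * 484^512 * 484^1024 * 484^32768 = 26 (mod 619); answer 26
Part III: S2 = 26; w = -4; -5*(-4)^4 + 7*(-4)^3 + 5*(-4)^2 - 4*(-4)^1 + 7 = (-1280) + (-448) + (80) + (16) + (7) = -1625; answer -1625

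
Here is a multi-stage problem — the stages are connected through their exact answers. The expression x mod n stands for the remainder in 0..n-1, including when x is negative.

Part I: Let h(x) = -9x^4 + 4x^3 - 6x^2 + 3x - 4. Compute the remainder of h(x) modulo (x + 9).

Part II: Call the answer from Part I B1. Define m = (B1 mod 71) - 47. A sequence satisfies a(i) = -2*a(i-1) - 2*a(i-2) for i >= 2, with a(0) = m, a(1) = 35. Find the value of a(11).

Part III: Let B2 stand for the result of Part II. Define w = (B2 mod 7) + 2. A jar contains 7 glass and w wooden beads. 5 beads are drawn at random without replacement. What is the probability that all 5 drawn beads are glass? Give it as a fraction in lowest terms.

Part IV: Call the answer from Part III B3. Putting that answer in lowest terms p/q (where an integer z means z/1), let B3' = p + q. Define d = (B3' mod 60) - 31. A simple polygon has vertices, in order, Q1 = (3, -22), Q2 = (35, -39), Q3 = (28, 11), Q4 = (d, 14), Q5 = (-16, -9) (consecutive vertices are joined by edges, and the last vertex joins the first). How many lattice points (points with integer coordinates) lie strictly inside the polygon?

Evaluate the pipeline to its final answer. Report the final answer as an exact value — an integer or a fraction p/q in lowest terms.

1741

Part I: remainder = value at the root: -9*(-9)^4 + 4*(-9)^3 - 6*(-9)^2 + 3*(-9)^1 - 4 = (-59049) + (-2916) + (-486) + (-27) + (-4) = -62482; answer -62482
Part II: B1 = -62482; m = 22; a(2) = -2*(35) - 2*(22) = -114; iterating: a(2)=-114, a(3)=158, a(4)=-88, a(5)=-140, a(6)=456, a(7)=-632, a(8)=352, a(9)=560, a(10)=-1824, a(11)=2528; answer 2528
Part III: B2 = 2528; w = 3; total draws C(10,5) = 252; favorable C(7,5) = 21; P = 1/12; answer 1/12
Part IV: B3 = 1/12; threaded value p + q = 13; d = -18; cross terms: (3*-39 - 35*-22)=653, (35*11 - 28*-39)=1477, (28*14 - -18*11)=590, (-18*-9 - -16*14)=386, (-16*-22 - 3*-9)=379; twice the area = |3485| = 3485; area = 3485/2; boundary points = 1 + 1 + 1 + 1 + 1 = 5; strictly interior points = area - boundary/2 + 1 = 1741; answer 1741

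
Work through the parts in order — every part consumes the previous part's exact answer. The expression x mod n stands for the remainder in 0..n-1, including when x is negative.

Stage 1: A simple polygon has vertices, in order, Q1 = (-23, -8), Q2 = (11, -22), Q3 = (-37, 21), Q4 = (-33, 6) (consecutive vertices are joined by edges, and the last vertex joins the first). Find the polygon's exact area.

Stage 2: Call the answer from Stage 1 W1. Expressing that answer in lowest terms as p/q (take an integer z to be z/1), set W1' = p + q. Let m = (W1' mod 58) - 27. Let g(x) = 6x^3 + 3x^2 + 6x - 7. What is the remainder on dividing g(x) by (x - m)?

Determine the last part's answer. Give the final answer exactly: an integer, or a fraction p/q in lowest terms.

Stage 1: cross terms: (-23*-22 - 11*-8)=594, (11*21 - -37*-22)=-583, (-37*6 - -33*21)=471, (-33*-8 - -23*6)=402; twice the area = |884| = 884; area = 442; answer 442
Stage 2: W1 = 442; threaded value p + q = 443; m = 10; remainder = value at the root: 6*(10)^3 + 3*(10)^2 + 6*(10)^1 - 7 = (6000) + (300) + (60) + (-7) = 6353; answer 6353

6353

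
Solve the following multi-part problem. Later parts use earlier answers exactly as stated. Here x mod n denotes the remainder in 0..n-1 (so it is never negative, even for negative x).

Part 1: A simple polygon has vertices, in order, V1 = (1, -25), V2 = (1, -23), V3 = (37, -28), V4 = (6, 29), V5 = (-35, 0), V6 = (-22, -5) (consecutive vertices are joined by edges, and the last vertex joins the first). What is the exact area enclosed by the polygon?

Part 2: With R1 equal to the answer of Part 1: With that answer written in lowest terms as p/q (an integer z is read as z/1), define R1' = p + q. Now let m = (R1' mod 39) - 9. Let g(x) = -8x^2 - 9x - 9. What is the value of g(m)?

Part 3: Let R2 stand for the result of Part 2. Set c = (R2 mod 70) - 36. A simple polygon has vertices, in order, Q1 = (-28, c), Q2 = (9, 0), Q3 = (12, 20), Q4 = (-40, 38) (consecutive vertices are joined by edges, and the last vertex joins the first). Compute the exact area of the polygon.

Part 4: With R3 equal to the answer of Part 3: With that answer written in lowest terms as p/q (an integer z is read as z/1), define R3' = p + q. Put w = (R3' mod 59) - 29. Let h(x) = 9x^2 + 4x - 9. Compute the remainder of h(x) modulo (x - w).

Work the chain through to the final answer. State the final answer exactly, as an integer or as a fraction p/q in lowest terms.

1811

Part 1: cross terms: (1*-23 - 1*-25)=2, (1*-28 - 37*-23)=823, (37*29 - 6*-28)=1241, (6*0 - -35*29)=1015, (-35*-5 - -22*0)=175, (-22*-25 - 1*-5)=555; twice the area = |3811| = 3811; area = 3811/2; answer 3811/2
Part 2: R1 = 3811/2; threaded value p + q = 3813; m = 21; -8*(21)^2 - 9*(21)^1 - 9 = (-3528) + (-189) + (-9) = -3726; answer -3726
Part 3: R2 = -3726; c = 18; cross terms: (-28*0 - 9*18)=-162, (9*20 - 12*0)=180, (12*38 - -40*20)=1256, (-40*18 - -28*38)=344; twice the area = |1618| = 1618; area = 809; answer 809
Part 4: R3 = 809; threaded value p + q = 810; w = 14; remainder = value at the root: 9*(14)^2 + 4*(14)^1 - 9 = (1764) + (56) + (-9) = 1811; answer 1811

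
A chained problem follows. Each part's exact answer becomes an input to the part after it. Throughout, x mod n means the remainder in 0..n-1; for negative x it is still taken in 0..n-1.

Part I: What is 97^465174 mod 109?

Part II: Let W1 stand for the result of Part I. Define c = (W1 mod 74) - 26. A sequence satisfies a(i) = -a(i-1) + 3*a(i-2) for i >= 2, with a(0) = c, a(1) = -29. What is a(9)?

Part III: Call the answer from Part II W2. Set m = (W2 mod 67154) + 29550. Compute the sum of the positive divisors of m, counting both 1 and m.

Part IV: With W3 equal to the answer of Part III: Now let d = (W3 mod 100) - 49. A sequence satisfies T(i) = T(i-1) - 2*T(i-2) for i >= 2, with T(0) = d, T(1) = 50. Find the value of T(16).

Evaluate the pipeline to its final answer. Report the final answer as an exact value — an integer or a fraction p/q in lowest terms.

-2648

Part I: squarings mod 109: 97^1=97, 97^2=35, 97^4=26, 97^8=22, 97^16=48, 97^32=15, 97^64=7, 97^128=49, 97^256=3, 97^512=9, 97^1024=81, 97^2048=21, 97^4096=5, 97^8192=25, 97^16384=80, 97^32768=78, 97^65536=89, 97^131072=73, 97^262144=97; 97^465174 = 97^2 * 97^4 * 97^16 * 97^256 * 97^2048 * 97^4096 * 97^65536 * 97^131072 * 97^262144 = 45 (mod 109); answer 45
Part II: W1 = 45; c = 19; a(2) = -1*(-29) + 3*(19) = 86; iterating: a(2)=86, a(3)=-173, a(4)=431, a(5)=-950, a(6)=2243, a(7)=-5093, a(8)=11822, a(9)=-27101; answer -27101
Part III: W2 = -27101; m = 69603; 69603 = 3 * 23201; sigma = (1 + 3) * (1 + 23201) = 4 * 23202 = 92808; answer 92808
Part IV: W3 = 92808; d = -41; T(2) = 1*(50) - 2*(-41) = 132; iterating: T(2)=132, T(3)=32, T(4)=-232, T(5)=-296, T(6)=168, T(7)=760, T(8)=424, T(9)=-1096, T(10)=-1944, T(11)=248, T(12)=4136, T(13)=3640, T(14)=-4632, T(15)=-11912, T(16)=-2648; answer -2648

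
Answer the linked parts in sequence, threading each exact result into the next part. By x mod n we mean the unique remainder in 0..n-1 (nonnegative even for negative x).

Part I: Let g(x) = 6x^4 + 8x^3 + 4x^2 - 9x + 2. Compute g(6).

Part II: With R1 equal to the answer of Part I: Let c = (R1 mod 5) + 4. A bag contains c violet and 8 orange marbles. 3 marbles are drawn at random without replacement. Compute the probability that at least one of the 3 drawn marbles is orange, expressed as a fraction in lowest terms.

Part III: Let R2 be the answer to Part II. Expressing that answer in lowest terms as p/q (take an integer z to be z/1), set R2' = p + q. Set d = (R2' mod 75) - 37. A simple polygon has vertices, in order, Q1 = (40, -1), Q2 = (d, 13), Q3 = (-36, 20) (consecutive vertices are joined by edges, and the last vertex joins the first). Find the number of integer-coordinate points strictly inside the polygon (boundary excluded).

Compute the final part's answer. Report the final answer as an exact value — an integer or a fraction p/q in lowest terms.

Part I: 6*(6)^4 + 8*(6)^3 + 4*(6)^2 - 9*(6)^1 + 2 = (7776) + (1728) + (144) + (-54) + (2) = 9596; answer 9596
Part II: R1 = 9596; c = 5; total draws C(13,3) = 286; complement C(5,3) = 10; favorable 286 - 10 = 276; P = 138/143; answer 138/143
Part III: R2 = 138/143; threaded value p + q = 281; d = 19; cross terms: (40*13 - 19*-1)=539, (19*20 - -36*13)=848, (-36*-1 - 40*20)=-764; twice the area = |623| = 623; area = 623/2; boundary points = 7 + 1 + 1 = 9; strictly interior points = area - boundary/2 + 1 = 308; answer 308

308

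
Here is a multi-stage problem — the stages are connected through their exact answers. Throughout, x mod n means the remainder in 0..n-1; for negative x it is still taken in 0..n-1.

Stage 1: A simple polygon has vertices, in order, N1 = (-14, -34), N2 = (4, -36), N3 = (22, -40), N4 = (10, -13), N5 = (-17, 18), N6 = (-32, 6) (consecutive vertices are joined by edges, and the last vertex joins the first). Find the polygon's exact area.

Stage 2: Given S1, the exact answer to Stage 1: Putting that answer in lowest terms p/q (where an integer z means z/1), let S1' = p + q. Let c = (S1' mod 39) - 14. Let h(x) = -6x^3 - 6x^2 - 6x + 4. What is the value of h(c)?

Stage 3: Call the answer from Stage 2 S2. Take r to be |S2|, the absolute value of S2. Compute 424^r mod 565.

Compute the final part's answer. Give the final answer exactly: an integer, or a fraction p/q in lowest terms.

Stage 1: cross terms: (-14*-36 - 4*-34)=640, (4*-40 - 22*-36)=632, (22*-13 - 10*-40)=114, (10*18 - -17*-13)=-41, (-17*6 - -32*18)=474, (-32*-34 - -14*6)=1172; twice the area = |2991| = 2991; area = 2991/2; answer 2991/2
Stage 2: S1 = 2991/2; threaded value p + q = 2993; c = 15; -6*(15)^3 - 6*(15)^2 - 6*(15)^1 + 4 = (-20250) + (-1350) + (-90) + (4) = -21686; answer -21686
Stage 3: S2 = -21686; r = 21686; squarings mod 565: 424^1=424, 424^2=106, 424^4=501, 424^8=141, 424^16=106, 424^32=501, 424^64=141, 424^128=106, 424^256=501, 424^512=141, 424^1024=106, 424^2048=501, 424^4096=141, 424^8192=106, 424^16384=501; 424^21686 = 424^2 * 424^4 * 424^16 * 424^32 * 424^128 * 424^1024 * 424^4096 * 424^16384 = 1 (mod 565); answer 1

1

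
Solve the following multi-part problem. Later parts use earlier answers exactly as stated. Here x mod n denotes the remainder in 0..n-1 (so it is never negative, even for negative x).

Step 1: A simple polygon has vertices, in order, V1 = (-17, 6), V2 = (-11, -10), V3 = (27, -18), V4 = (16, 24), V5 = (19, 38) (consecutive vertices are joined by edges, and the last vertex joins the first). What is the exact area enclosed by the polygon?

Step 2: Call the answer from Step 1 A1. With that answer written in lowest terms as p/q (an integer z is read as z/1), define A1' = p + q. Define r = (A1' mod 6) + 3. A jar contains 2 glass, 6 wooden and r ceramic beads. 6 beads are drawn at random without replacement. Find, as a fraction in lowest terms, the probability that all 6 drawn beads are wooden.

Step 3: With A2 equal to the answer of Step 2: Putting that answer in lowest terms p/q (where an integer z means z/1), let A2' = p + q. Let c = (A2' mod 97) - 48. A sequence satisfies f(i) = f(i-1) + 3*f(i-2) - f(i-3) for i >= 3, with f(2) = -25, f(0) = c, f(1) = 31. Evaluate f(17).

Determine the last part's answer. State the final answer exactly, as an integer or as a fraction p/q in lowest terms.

Step 1: cross terms: (-17*-10 - -11*6)=236, (-11*-18 - 27*-10)=468, (27*24 - 16*-18)=936, (16*38 - 19*24)=152, (19*6 - -17*38)=760; twice the area = |2552| = 2552; area = 1276; answer 1276
Step 2: A1 = 1276; threaded value p + q = 1277; r = 8; total draws C(16,6) = 8008; favorable C(6,6) = 1; P = 1/8008; answer 1/8008
Step 3: A2 = 1/8008; threaded value p + q = 8009; c = 7; f(3) = 1*(-25) + 3*(31) - 1*(7) = 61; iterating: f(3)=61, f(4)=-45, f(5)=163, f(6)=-33, f(7)=501, f(8)=239, f(9)=1775, f(10)=1991, f(11)=7077, f(12)=11275, f(13)=30515, f(14)=57263, f(15)=137533, f(16)=278807, f(17)=634143; answer 634143

634143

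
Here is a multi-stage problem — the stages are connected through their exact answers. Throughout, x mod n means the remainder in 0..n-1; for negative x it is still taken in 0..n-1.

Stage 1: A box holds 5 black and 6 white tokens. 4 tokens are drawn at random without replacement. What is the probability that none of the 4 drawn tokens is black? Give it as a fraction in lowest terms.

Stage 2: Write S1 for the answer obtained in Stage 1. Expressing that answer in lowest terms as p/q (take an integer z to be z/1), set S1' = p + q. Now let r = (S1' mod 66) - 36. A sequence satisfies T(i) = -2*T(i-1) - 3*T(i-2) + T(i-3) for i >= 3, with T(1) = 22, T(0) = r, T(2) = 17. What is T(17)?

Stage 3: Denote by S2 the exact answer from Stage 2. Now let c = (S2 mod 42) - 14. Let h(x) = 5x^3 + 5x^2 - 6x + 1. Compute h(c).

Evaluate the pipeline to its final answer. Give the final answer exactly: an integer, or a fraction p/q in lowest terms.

25909

Stage 1: total draws C(11,4) = 330; favorable C(6,4) = 15; P = 1/22; answer 1/22
Stage 2: S1 = 1/22; threaded value p + q = 23; r = -13; T(3) = -2*(17) - 3*(22) + 1*(-13) = -113; iterating: T(3)=-113, T(4)=197, T(5)=-38, T(6)=-628, T(7)=1567, T(8)=-1288, T(9)=-2753, T(10)=10937, T(11)=-14903, T(12)=-5758, T(13)=67162, T(14)=-131953, T(15)=56662, T(16)=349697, T(17)=-1001333; answer -1001333
Stage 3: S2 = -1001333; c = 17; 5*(17)^3 + 5*(17)^2 - 6*(17)^1 + 1 = (24565) + (1445) + (-102) + (1) = 25909; answer 25909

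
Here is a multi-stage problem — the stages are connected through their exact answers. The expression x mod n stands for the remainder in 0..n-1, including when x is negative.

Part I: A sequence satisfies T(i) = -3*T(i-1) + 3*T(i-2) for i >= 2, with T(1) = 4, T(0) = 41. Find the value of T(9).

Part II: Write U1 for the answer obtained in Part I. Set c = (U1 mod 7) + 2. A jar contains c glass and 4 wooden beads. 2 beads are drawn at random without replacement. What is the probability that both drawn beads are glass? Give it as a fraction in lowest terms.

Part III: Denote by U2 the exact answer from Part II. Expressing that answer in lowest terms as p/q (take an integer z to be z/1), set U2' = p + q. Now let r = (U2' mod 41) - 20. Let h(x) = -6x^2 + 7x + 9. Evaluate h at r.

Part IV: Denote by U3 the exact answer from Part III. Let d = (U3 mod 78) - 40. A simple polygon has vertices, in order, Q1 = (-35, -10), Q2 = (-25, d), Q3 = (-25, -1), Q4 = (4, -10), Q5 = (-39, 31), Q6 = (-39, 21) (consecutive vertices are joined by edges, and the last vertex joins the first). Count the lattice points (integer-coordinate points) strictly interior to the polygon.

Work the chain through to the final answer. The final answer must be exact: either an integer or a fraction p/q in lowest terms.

Part I: T(2) = -3*(4) + 3*(41) = 111; iterating: T(2)=111, T(3)=-321, T(4)=1296, T(5)=-4851, T(6)=18441, T(7)=-69876, T(8)=264951, T(9)=-1004481; answer -1004481
Part II: U1 = -1004481; c = 7; total draws C(11,2) = 55; favorable C(7,2) = 21; P = 21/55; answer 21/55
Part III: U2 = 21/55; threaded value p + q = 76; r = 15; -6*(15)^2 + 7*(15)^1 + 9 = (-1350) + (105) + (9) = -1236; answer -1236
Part IV: U3 = -1236; d = -28; cross terms: (-35*-28 - -25*-10)=730, (-25*-1 - -25*-28)=-675, (-25*-10 - 4*-1)=254, (4*31 - -39*-10)=-266, (-39*21 - -39*31)=390, (-39*-10 - -35*21)=1125; twice the area = |1558| = 1558; area = 779; boundary points = 2 + 27 + 1 + 1 + 10 + 1 = 42; strictly interior points = area - boundary/2 + 1 = 759; answer 759

759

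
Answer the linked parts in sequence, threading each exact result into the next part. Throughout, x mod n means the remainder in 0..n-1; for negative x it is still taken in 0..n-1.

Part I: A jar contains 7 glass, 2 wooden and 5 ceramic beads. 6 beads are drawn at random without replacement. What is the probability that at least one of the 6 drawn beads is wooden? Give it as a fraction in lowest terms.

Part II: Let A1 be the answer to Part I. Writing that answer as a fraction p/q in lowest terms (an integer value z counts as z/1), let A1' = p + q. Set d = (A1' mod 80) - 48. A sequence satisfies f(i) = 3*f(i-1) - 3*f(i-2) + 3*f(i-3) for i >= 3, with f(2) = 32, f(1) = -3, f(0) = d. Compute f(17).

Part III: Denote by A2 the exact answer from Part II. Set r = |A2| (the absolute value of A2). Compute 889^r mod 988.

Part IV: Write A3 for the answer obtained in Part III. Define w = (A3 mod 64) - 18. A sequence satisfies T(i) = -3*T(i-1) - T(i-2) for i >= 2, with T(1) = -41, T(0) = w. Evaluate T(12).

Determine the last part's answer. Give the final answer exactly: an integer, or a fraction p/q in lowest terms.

Part I: total draws C(14,6) = 3003; complement C(12,6) = 924; favorable 3003 - 924 = 2079; P = 9/13; answer 9/13
Part II: A1 = 9/13; threaded value p + q = 22; d = -26; f(3) = 3*(32) - 3*(-3) + 3*(-26) = 27; iterating: f(3)=27, f(4)=-24, f(5)=-57, f(6)=-18, f(7)=45, f(8)=18, f(9)=-135, f(10)=-324, f(11)=-513, f(12)=-972, f(13)=-2349, f(14)=-5670, f(15)=-12879, f(16)=-28674, f(17)=-64395; answer -64395
Part III: A2 = -64395; r = 64395; squarings mod 988: 889^1=889, 889^2=909, 889^4=313, 889^8=157, 889^16=937, 889^32=625, 889^64=365, 889^128=833, 889^256=313, 889^512=157, 889^1024=937, 889^2048=625, 889^4096=365, 889^8192=833, 889^16384=313, 889^32768=157; 889^64395 = 889^1 * 889^2 * 889^8 * 889^128 * 889^256 * 889^512 * 889^2048 * 889^4096 * 889^8192 * 889^16384 * 889^32768 = 645 (mod 988); answer 645
Part IV: A3 = 645; w = -13; T(2) = -3*(-41) - 1*(-13) = 136; iterating: T(2)=136, T(3)=-367, T(4)=965, T(5)=-2528, T(6)=6619, T(7)=-17329, T(8)=45368, T(9)=-118775, T(10)=310957, T(11)=-814096, T(12)=2131331; answer 2131331

2131331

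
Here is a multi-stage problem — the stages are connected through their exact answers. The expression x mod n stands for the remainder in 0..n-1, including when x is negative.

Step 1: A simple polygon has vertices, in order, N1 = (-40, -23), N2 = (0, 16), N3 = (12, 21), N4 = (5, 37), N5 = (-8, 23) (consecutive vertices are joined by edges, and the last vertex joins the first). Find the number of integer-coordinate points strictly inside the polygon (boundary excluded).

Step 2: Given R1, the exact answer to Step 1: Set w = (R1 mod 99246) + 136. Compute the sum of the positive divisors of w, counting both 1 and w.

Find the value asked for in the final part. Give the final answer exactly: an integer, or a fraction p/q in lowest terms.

1056

Step 1: cross terms: (-40*16 - 0*-23)=-640, (0*21 - 12*16)=-192, (12*37 - 5*21)=339, (5*23 - -8*37)=411, (-8*-23 - -40*23)=1104; twice the area = |1022| = 1022; area = 511; boundary points = 1 + 1 + 1 + 1 + 2 = 6; strictly interior points = area - boundary/2 + 1 = 509; answer 509
Step 2: R1 = 509; w = 645; 645 = 3 * 5 * 43; sigma = (1 + 3) * (1 + 5) * (1 + 43) = 4 * 6 * 44 = 1056; answer 1056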